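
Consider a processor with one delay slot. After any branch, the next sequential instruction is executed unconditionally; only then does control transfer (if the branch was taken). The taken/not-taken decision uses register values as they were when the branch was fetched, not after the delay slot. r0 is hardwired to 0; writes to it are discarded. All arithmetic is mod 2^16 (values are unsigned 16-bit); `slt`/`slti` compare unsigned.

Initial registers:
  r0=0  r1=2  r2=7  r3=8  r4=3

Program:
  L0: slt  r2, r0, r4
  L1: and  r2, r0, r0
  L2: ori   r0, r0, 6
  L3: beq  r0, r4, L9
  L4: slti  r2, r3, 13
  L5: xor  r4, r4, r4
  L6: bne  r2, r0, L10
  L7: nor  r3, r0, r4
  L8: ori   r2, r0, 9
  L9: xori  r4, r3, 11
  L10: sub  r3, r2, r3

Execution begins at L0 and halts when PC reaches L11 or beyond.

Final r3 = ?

2

#0 slt  r2, r0, r4 ; 0/2/1/8/3
#1 and  r2, r0, r0 ; 0/2/0/8/3
#2 ori   r0, r0, 6 ; 0/2/0/8/3
#3 beq  r0, r4, L9 ; 0/2/0/8/3 ; →fallthru
#4 slti  r2, r3, 13 ; 0/2/1/8/3
#5 xor  r4, r4, r4 ; 0/2/1/8/0
#6 bne  r2, r0, L10 ; 0/2/1/8/0 ; →target
#7 nor  r3, r0, r4 ; 0/2/1/65535/0
#10 sub  r3, r2, r3 ; 0/2/1/2/0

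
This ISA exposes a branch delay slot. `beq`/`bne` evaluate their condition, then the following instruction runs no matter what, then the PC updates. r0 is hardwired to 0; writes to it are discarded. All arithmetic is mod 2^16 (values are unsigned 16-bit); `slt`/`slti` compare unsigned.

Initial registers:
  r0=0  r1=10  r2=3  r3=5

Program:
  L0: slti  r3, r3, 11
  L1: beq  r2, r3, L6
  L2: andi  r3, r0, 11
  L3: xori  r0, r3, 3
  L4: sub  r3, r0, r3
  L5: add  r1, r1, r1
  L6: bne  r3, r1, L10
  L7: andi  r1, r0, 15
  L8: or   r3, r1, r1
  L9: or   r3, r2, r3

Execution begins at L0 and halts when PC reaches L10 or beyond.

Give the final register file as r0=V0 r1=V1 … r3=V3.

r0=0 r1=0 r2=3 r3=0

PC=0  slti  r3, r3, 11       | r0=0 r1=10 r2=3 r3=1
PC=1  beq  r2, r3, L6        | r0=0 r1=10 r2=3 r3=1  [not taken]
PC=2  andi  r3, r0, 11       | r0=0 r1=10 r2=3 r3=0
PC=3  xori  r0, r3, 3        | r0=0 r1=10 r2=3 r3=0
PC=4  sub  r3, r0, r3        | r0=0 r1=10 r2=3 r3=0
PC=5  add  r1, r1, r1        | r0=0 r1=20 r2=3 r3=0
PC=6  bne  r3, r1, L10       | r0=0 r1=20 r2=3 r3=0  [TAKEN]
PC=7  andi  r1, r0, 15       | r0=0 r1=0 r2=3 r3=0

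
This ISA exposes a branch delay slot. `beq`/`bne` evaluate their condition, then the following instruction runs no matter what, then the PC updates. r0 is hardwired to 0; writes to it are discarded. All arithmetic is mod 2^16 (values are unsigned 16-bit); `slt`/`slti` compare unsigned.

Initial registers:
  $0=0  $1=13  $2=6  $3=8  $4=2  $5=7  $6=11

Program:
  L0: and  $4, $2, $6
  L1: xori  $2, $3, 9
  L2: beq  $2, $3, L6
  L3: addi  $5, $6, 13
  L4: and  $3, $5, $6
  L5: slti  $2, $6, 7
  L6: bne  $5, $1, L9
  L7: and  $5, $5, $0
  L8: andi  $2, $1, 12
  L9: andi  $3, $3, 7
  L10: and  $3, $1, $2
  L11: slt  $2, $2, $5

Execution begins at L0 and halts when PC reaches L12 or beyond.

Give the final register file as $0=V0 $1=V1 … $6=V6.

$0=0 $1=13 $2=0 $3=0 $4=2 $5=0 $6=11

  step pc=0: and  $4, $2, $6  regs=(0,13,6,8,2,7,11)
  step pc=1: xori  $2, $3, 9  regs=(0,13,1,8,2,7,11)
  step pc=2: beq  $2, $3, L6  cond=F  regs=(0,13,1,8,2,7,11)
  step pc=3: addi  $5, $6, 13  regs=(0,13,1,8,2,24,11)
  step pc=4: and  $3, $5, $6  regs=(0,13,1,8,2,24,11)
  step pc=5: slti  $2, $6, 7  regs=(0,13,0,8,2,24,11)
  step pc=6: bne  $5, $1, L9  cond=T  regs=(0,13,0,8,2,24,11)
  step pc=7: and  $5, $5, $0  regs=(0,13,0,8,2,0,11)
  step pc=9: andi  $3, $3, 7  regs=(0,13,0,0,2,0,11)
  step pc=10: and  $3, $1, $2  regs=(0,13,0,0,2,0,11)
  step pc=11: slt  $2, $2, $5  regs=(0,13,0,0,2,0,11)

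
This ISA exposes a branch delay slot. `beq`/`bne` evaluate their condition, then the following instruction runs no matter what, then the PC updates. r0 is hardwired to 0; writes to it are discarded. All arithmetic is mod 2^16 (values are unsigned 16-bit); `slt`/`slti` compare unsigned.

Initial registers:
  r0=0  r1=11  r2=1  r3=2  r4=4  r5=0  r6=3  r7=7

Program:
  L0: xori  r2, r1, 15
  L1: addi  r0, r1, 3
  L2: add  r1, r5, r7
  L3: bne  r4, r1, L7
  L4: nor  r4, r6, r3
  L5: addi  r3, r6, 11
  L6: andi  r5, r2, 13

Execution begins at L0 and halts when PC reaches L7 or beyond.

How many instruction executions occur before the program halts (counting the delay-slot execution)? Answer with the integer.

PC=0  xori  r2, r1, 15       | r0=0 r1=11 r2=4 r3=2 r4=4 r5=0 r6=3 r7=7
PC=1  addi  r0, r1, 3        | r0=0 r1=11 r2=4 r3=2 r4=4 r5=0 r6=3 r7=7
PC=2  add  r1, r5, r7        | r0=0 r1=7 r2=4 r3=2 r4=4 r5=0 r6=3 r7=7
PC=3  bne  r4, r1, L7        | r0=0 r1=7 r2=4 r3=2 r4=4 r5=0 r6=3 r7=7  [TAKEN]
PC=4  nor  r4, r6, r3        | r0=0 r1=7 r2=4 r3=2 r4=65532 r5=0 r6=3 r7=7

5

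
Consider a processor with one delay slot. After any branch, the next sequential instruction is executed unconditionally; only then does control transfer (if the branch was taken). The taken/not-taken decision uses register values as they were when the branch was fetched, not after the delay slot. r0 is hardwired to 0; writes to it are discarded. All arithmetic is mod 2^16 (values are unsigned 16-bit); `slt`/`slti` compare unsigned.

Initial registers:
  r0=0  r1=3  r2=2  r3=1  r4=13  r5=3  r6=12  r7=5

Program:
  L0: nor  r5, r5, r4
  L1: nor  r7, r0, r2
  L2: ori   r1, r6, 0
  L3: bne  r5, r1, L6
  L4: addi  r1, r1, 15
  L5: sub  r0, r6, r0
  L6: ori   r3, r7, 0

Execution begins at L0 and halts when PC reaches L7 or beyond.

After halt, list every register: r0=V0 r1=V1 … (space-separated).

r0=0 r1=27 r2=2 r3=65533 r4=13 r5=65520 r6=12 r7=65533

#0 nor  r5, r5, r4 ; 0/3/2/1/13/65520/12/5
#1 nor  r7, r0, r2 ; 0/3/2/1/13/65520/12/65533
#2 ori   r1, r6, 0 ; 0/12/2/1/13/65520/12/65533
#3 bne  r5, r1, L6 ; 0/12/2/1/13/65520/12/65533 ; →target
#4 addi  r1, r1, 15 ; 0/27/2/1/13/65520/12/65533
#6 ori   r3, r7, 0 ; 0/27/2/65533/13/65520/12/65533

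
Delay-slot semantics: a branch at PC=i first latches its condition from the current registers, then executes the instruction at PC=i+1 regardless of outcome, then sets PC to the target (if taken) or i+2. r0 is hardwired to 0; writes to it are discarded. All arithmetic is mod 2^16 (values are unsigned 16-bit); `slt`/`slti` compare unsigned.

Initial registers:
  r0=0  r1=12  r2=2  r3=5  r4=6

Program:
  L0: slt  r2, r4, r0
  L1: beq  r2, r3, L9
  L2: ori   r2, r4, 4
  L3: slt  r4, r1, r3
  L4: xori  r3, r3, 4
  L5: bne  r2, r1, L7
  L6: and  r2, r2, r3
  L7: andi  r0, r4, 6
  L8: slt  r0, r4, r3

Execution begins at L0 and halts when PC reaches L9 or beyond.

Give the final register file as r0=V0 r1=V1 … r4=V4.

#0 slt  r2, r4, r0 ; 0/12/0/5/6
#1 beq  r2, r3, L9 ; 0/12/0/5/6 ; →fallthru
#2 ori   r2, r4, 4 ; 0/12/6/5/6
#3 slt  r4, r1, r3 ; 0/12/6/5/0
#4 xori  r3, r3, 4 ; 0/12/6/1/0
#5 bne  r2, r1, L7 ; 0/12/6/1/0 ; →target
#6 and  r2, r2, r3 ; 0/12/0/1/0
#7 andi  r0, r4, 6 ; 0/12/0/1/0
#8 slt  r0, r4, r3 ; 0/12/0/1/0

r0=0 r1=12 r2=0 r3=1 r4=0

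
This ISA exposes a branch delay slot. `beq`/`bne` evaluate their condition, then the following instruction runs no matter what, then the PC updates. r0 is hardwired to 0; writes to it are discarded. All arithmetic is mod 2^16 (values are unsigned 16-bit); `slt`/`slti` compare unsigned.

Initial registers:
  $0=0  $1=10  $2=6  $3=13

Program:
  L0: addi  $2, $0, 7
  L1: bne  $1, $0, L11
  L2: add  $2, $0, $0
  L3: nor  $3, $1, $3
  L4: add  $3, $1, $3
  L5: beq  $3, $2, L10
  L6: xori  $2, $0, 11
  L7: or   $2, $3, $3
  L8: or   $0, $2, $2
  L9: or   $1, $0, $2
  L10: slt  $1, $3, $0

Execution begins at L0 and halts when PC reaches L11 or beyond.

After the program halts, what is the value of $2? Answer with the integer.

PC=0  addi  $2, $0, 7        | $0=0 $1=10 $2=7 $3=13
PC=1  bne  $1, $0, L11       | $0=0 $1=10 $2=7 $3=13  [TAKEN]
PC=2  add  $2, $0, $0        | $0=0 $1=10 $2=0 $3=13

0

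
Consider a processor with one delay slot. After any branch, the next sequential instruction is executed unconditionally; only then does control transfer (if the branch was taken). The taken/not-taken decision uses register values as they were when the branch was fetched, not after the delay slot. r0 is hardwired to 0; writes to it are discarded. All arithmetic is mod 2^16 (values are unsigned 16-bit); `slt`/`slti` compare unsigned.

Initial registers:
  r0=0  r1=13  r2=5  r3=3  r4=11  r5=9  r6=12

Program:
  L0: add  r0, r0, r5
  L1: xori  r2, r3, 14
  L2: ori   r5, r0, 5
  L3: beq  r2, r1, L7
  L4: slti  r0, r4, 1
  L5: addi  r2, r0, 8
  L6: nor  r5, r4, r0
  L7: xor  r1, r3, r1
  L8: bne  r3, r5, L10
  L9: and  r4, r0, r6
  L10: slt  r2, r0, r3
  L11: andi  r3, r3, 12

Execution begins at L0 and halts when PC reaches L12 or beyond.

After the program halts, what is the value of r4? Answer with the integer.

[0] add  r0, r0, r5  →  {r0:0, r1:13, r2:5, r3:3, r4:11, r5:9, r6:12}
[1] xori  r2, r3, 14  →  {r0:0, r1:13, r2:13, r3:3, r4:11, r5:9, r6:12}
[2] ori   r5, r0, 5  →  {r0:0, r1:13, r2:13, r3:3, r4:11, r5:5, r6:12}
[3] beq  r2, r1, L7  →  {r0:0, r1:13, r2:13, r3:3, r4:11, r5:5, r6:12}  ⟨branch taken⟩
[4] slti  r0, r4, 1  →  {r0:0, r1:13, r2:13, r3:3, r4:11, r5:5, r6:12}
[7] xor  r1, r3, r1  →  {r0:0, r1:14, r2:13, r3:3, r4:11, r5:5, r6:12}
[8] bne  r3, r5, L10  →  {r0:0, r1:14, r2:13, r3:3, r4:11, r5:5, r6:12}  ⟨branch taken⟩
[9] and  r4, r0, r6  →  {r0:0, r1:14, r2:13, r3:3, r4:0, r5:5, r6:12}
[10] slt  r2, r0, r3  →  {r0:0, r1:14, r2:1, r3:3, r4:0, r5:5, r6:12}
[11] andi  r3, r3, 12  →  {r0:0, r1:14, r2:1, r3:0, r4:0, r5:5, r6:12}

0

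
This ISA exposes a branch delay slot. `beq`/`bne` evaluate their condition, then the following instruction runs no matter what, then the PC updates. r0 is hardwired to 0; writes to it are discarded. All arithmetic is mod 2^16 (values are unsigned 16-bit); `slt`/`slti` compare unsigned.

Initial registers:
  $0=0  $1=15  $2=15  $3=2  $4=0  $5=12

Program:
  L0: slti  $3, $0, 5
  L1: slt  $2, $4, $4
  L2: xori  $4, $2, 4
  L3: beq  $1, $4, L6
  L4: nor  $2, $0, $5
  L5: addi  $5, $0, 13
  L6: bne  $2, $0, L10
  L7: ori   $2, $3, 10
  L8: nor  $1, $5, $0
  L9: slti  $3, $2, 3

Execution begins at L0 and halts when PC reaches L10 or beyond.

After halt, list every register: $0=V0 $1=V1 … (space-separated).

$0=0 $1=15 $2=11 $3=1 $4=4 $5=13

[0] slti  $3, $0, 5  →  {$0:0, $1:15, $2:15, $3:1, $4:0, $5:12}
[1] slt  $2, $4, $4  →  {$0:0, $1:15, $2:0, $3:1, $4:0, $5:12}
[2] xori  $4, $2, 4  →  {$0:0, $1:15, $2:0, $3:1, $4:4, $5:12}
[3] beq  $1, $4, L6  →  {$0:0, $1:15, $2:0, $3:1, $4:4, $5:12}  ⟨branch fallthrough⟩
[4] nor  $2, $0, $5  →  {$0:0, $1:15, $2:65523, $3:1, $4:4, $5:12}
[5] addi  $5, $0, 13  →  {$0:0, $1:15, $2:65523, $3:1, $4:4, $5:13}
[6] bne  $2, $0, L10  →  {$0:0, $1:15, $2:65523, $3:1, $4:4, $5:13}  ⟨branch taken⟩
[7] ori   $2, $3, 10  →  {$0:0, $1:15, $2:11, $3:1, $4:4, $5:13}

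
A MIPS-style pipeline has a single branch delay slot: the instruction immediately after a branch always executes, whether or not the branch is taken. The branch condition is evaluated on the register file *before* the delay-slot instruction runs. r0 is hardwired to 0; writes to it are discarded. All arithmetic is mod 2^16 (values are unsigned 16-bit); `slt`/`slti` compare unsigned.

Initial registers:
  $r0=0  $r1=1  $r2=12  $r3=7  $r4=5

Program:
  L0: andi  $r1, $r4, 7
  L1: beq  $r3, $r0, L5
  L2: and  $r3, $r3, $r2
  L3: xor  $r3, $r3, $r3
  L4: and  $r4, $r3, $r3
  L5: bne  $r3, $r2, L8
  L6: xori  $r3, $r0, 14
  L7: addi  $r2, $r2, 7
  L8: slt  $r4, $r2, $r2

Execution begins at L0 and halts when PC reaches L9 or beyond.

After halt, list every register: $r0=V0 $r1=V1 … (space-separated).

$r0=0 $r1=5 $r2=12 $r3=14 $r4=0

PC=0  andi  $r1, $r4, 7      | $r0=0 $r1=5 $r2=12 $r3=7 $r4=5
PC=1  beq  $r3, $r0, L5      | $r0=0 $r1=5 $r2=12 $r3=7 $r4=5  [not taken]
PC=2  and  $r3, $r3, $r2     | $r0=0 $r1=5 $r2=12 $r3=4 $r4=5
PC=3  xor  $r3, $r3, $r3     | $r0=0 $r1=5 $r2=12 $r3=0 $r4=5
PC=4  and  $r4, $r3, $r3     | $r0=0 $r1=5 $r2=12 $r3=0 $r4=0
PC=5  bne  $r3, $r2, L8      | $r0=0 $r1=5 $r2=12 $r3=0 $r4=0  [TAKEN]
PC=6  xori  $r3, $r0, 14     | $r0=0 $r1=5 $r2=12 $r3=14 $r4=0
PC=8  slt  $r4, $r2, $r2     | $r0=0 $r1=5 $r2=12 $r3=14 $r4=0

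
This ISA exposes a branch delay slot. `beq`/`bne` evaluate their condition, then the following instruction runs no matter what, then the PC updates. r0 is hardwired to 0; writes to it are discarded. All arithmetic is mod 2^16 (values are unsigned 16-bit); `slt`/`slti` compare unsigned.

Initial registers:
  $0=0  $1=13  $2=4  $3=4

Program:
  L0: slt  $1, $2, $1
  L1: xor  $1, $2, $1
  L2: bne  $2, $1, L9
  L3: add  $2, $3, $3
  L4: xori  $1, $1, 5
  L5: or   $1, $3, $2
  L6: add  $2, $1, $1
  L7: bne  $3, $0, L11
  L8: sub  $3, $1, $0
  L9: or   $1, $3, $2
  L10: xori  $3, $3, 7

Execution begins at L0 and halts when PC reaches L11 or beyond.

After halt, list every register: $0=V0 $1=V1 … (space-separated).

  step pc=0: slt  $1, $2, $1  regs=(0,1,4,4)
  step pc=1: xor  $1, $2, $1  regs=(0,5,4,4)
  step pc=2: bne  $2, $1, L9  cond=T  regs=(0,5,4,4)
  step pc=3: add  $2, $3, $3  regs=(0,5,8,4)
  step pc=9: or   $1, $3, $2  regs=(0,12,8,4)
  step pc=10: xori  $3, $3, 7  regs=(0,12,8,3)

$0=0 $1=12 $2=8 $3=3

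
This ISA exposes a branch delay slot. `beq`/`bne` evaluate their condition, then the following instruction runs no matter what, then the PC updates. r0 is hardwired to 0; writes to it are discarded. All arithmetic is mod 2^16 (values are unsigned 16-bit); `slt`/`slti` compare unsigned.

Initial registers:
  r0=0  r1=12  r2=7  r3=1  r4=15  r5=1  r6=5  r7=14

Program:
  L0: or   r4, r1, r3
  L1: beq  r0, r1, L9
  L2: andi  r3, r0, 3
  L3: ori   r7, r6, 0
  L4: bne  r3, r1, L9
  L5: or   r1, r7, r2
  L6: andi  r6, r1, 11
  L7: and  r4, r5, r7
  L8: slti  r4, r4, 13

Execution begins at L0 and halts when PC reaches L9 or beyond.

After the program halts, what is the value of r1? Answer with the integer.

#0 or   r4, r1, r3 ; 0/12/7/1/13/1/5/14
#1 beq  r0, r1, L9 ; 0/12/7/1/13/1/5/14 ; →fallthru
#2 andi  r3, r0, 3 ; 0/12/7/0/13/1/5/14
#3 ori   r7, r6, 0 ; 0/12/7/0/13/1/5/5
#4 bne  r3, r1, L9 ; 0/12/7/0/13/1/5/5 ; →target
#5 or   r1, r7, r2 ; 0/7/7/0/13/1/5/5

7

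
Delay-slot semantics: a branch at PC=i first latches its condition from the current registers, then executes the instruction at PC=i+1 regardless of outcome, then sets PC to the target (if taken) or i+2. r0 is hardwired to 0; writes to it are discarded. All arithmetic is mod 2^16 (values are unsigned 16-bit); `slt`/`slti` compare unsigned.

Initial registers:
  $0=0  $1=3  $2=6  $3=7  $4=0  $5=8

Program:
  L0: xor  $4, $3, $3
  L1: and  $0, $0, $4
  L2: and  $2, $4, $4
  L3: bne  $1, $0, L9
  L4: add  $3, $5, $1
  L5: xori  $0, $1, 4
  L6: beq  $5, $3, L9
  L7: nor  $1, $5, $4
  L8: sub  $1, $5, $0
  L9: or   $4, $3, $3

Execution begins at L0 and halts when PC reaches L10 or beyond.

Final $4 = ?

11

#0 xor  $4, $3, $3 ; 0/3/6/7/0/8
#1 and  $0, $0, $4 ; 0/3/6/7/0/8
#2 and  $2, $4, $4 ; 0/3/0/7/0/8
#3 bne  $1, $0, L9 ; 0/3/0/7/0/8 ; →target
#4 add  $3, $5, $1 ; 0/3/0/11/0/8
#9 or   $4, $3, $3 ; 0/3/0/11/11/8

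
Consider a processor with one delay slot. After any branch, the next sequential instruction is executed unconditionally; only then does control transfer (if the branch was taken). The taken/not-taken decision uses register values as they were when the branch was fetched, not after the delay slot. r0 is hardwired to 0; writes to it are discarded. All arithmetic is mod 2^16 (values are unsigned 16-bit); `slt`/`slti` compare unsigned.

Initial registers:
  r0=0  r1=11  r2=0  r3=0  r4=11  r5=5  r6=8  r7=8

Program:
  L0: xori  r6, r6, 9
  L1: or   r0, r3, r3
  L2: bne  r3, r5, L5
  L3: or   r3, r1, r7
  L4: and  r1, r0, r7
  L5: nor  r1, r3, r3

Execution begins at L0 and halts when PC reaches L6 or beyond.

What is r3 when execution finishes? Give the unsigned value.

11

PC=0  xori  r6, r6, 9        | r0=0 r1=11 r2=0 r3=0 r4=11 r5=5 r6=1 r7=8
PC=1  or   r0, r3, r3        | r0=0 r1=11 r2=0 r3=0 r4=11 r5=5 r6=1 r7=8
PC=2  bne  r3, r5, L5        | r0=0 r1=11 r2=0 r3=0 r4=11 r5=5 r6=1 r7=8  [TAKEN]
PC=3  or   r3, r1, r7        | r0=0 r1=11 r2=0 r3=11 r4=11 r5=5 r6=1 r7=8
PC=5  nor  r1, r3, r3        | r0=0 r1=65524 r2=0 r3=11 r4=11 r5=5 r6=1 r7=8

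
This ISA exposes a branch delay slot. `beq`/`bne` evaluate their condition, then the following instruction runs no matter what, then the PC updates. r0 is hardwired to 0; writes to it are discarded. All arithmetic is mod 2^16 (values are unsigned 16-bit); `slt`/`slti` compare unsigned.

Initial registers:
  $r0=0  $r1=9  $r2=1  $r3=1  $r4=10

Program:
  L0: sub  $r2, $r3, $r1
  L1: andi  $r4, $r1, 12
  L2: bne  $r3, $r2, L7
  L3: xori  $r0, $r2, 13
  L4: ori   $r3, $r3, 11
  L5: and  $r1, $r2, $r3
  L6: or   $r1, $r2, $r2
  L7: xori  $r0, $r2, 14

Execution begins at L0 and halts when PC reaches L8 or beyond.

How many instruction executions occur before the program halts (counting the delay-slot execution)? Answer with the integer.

5

  step pc=0: sub  $r2, $r3, $r1  regs=(0,9,65528,1,10)
  step pc=1: andi  $r4, $r1, 12  regs=(0,9,65528,1,8)
  step pc=2: bne  $r3, $r2, L7  cond=T  regs=(0,9,65528,1,8)
  step pc=3: xori  $r0, $r2, 13  regs=(0,9,65528,1,8)
  step pc=7: xori  $r0, $r2, 14  regs=(0,9,65528,1,8)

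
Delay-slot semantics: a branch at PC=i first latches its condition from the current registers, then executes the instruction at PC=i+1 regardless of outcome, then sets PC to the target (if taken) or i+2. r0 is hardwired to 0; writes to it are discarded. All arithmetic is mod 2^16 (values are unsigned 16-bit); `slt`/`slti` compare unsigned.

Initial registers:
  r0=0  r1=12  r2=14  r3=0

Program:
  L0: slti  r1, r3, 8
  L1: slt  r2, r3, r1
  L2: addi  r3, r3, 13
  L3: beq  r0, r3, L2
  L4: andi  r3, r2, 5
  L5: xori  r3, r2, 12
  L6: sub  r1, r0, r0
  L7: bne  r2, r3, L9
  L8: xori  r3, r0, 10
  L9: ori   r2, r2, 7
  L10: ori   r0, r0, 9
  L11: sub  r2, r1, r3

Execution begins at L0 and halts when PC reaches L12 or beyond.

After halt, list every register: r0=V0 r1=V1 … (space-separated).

#0 slti  r1, r3, 8 ; 0/1/14/0
#1 slt  r2, r3, r1 ; 0/1/1/0
#2 addi  r3, r3, 13 ; 0/1/1/13
#3 beq  r0, r3, L2 ; 0/1/1/13 ; →fallthru
#4 andi  r3, r2, 5 ; 0/1/1/1
#5 xori  r3, r2, 12 ; 0/1/1/13
#6 sub  r1, r0, r0 ; 0/0/1/13
#7 bne  r2, r3, L9 ; 0/0/1/13 ; →target
#8 xori  r3, r0, 10 ; 0/0/1/10
#9 ori   r2, r2, 7 ; 0/0/7/10
#10 ori   r0, r0, 9 ; 0/0/7/10
#11 sub  r2, r1, r3 ; 0/0/65526/10

r0=0 r1=0 r2=65526 r3=10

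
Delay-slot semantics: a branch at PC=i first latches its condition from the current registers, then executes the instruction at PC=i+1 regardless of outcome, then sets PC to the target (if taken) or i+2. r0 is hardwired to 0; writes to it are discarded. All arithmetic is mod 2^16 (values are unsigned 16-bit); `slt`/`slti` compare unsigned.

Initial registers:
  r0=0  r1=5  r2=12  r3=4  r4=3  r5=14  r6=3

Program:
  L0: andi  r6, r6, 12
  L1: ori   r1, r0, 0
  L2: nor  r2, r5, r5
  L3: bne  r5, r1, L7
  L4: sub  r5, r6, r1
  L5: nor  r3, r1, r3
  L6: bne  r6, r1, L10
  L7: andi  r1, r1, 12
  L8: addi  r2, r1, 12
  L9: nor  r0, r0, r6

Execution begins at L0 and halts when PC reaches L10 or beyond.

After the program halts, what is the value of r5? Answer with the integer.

0

  step pc=0: andi  r6, r6, 12  regs=(0,5,12,4,3,14,0)
  step pc=1: ori   r1, r0, 0  regs=(0,0,12,4,3,14,0)
  step pc=2: nor  r2, r5, r5  regs=(0,0,65521,4,3,14,0)
  step pc=3: bne  r5, r1, L7  cond=T  regs=(0,0,65521,4,3,14,0)
  step pc=4: sub  r5, r6, r1  regs=(0,0,65521,4,3,0,0)
  step pc=7: andi  r1, r1, 12  regs=(0,0,65521,4,3,0,0)
  step pc=8: addi  r2, r1, 12  regs=(0,0,12,4,3,0,0)
  step pc=9: nor  r0, r0, r6  regs=(0,0,12,4,3,0,0)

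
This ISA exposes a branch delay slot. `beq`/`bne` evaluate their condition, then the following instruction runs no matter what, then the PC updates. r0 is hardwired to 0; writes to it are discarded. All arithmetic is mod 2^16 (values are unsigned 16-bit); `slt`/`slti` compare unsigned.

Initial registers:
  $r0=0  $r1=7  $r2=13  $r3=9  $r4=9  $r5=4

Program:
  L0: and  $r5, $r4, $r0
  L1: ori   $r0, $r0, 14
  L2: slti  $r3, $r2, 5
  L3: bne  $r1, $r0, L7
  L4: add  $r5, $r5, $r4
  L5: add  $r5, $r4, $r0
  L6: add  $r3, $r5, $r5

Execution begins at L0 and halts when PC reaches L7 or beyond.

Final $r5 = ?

  step pc=0: and  $r5, $r4, $r0  regs=(0,7,13,9,9,0)
  step pc=1: ori   $r0, $r0, 14  regs=(0,7,13,9,9,0)
  step pc=2: slti  $r3, $r2, 5  regs=(0,7,13,0,9,0)
  step pc=3: bne  $r1, $r0, L7  cond=T  regs=(0,7,13,0,9,0)
  step pc=4: add  $r5, $r5, $r4  regs=(0,7,13,0,9,9)

9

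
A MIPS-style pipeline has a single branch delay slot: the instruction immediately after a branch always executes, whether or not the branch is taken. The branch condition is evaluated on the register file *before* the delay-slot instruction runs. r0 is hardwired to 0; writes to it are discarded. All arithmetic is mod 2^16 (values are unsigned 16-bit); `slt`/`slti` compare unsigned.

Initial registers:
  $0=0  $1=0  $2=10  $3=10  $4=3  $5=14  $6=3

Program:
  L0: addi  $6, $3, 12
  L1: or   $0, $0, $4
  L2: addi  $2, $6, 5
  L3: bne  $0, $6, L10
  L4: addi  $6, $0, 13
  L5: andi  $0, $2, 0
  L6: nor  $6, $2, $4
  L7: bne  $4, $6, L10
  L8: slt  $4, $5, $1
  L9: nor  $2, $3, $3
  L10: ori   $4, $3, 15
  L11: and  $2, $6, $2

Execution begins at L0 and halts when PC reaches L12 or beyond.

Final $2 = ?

9

  step pc=0: addi  $6, $3, 12  regs=(0,0,10,10,3,14,22)
  step pc=1: or   $0, $0, $4  regs=(0,0,10,10,3,14,22)
  step pc=2: addi  $2, $6, 5  regs=(0,0,27,10,3,14,22)
  step pc=3: bne  $0, $6, L10  cond=T  regs=(0,0,27,10,3,14,22)
  step pc=4: addi  $6, $0, 13  regs=(0,0,27,10,3,14,13)
  step pc=10: ori   $4, $3, 15  regs=(0,0,27,10,15,14,13)
  step pc=11: and  $2, $6, $2  regs=(0,0,9,10,15,14,13)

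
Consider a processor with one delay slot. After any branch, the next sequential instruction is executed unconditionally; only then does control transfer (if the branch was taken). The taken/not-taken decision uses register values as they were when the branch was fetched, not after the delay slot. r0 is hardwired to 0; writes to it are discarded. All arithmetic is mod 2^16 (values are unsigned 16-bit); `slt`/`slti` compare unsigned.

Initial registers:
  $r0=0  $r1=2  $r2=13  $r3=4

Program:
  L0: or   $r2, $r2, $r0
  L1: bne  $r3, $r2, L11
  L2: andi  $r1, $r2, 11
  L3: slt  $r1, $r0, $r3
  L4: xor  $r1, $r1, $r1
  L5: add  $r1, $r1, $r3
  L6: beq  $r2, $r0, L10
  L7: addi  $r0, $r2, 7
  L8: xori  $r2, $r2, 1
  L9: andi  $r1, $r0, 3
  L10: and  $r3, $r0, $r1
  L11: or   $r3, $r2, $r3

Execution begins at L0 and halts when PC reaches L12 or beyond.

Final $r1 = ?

#0 or   $r2, $r2, $r0 ; 0/2/13/4
#1 bne  $r3, $r2, L11 ; 0/2/13/4 ; →target
#2 andi  $r1, $r2, 11 ; 0/9/13/4
#11 or   $r3, $r2, $r3 ; 0/9/13/13

9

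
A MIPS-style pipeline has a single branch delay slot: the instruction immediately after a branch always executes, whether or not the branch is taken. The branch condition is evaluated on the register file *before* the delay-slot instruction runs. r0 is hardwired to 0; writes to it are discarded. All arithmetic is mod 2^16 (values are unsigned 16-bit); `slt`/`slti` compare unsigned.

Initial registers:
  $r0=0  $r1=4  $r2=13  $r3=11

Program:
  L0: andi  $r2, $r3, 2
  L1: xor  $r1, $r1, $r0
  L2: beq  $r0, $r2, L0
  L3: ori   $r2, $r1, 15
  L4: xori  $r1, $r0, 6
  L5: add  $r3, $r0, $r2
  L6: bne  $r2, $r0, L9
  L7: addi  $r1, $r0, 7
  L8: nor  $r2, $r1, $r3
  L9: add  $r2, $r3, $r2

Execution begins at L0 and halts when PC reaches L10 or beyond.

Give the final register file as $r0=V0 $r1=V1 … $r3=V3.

$r0=0 $r1=7 $r2=30 $r3=15

  step pc=0: andi  $r2, $r3, 2  regs=(0,4,2,11)
  step pc=1: xor  $r1, $r1, $r0  regs=(0,4,2,11)
  step pc=2: beq  $r0, $r2, L0  cond=F  regs=(0,4,2,11)
  step pc=3: ori   $r2, $r1, 15  regs=(0,4,15,11)
  step pc=4: xori  $r1, $r0, 6  regs=(0,6,15,11)
  step pc=5: add  $r3, $r0, $r2  regs=(0,6,15,15)
  step pc=6: bne  $r2, $r0, L9  cond=T  regs=(0,6,15,15)
  step pc=7: addi  $r1, $r0, 7  regs=(0,7,15,15)
  step pc=9: add  $r2, $r3, $r2  regs=(0,7,30,15)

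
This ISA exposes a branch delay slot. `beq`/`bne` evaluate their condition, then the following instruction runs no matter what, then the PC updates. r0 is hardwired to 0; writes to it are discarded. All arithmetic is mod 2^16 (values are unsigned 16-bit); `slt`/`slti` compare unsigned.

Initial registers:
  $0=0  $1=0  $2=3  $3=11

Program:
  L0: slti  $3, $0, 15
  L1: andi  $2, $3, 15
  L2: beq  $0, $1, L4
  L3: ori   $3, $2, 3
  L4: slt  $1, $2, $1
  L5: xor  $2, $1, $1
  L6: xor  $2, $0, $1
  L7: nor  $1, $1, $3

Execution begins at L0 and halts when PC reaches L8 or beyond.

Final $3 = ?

  step pc=0: slti  $3, $0, 15  regs=(0,0,3,1)
  step pc=1: andi  $2, $3, 15  regs=(0,0,1,1)
  step pc=2: beq  $0, $1, L4  cond=T  regs=(0,0,1,1)
  step pc=3: ori   $3, $2, 3  regs=(0,0,1,3)
  step pc=4: slt  $1, $2, $1  regs=(0,0,1,3)
  step pc=5: xor  $2, $1, $1  regs=(0,0,0,3)
  step pc=6: xor  $2, $0, $1  regs=(0,0,0,3)
  step pc=7: nor  $1, $1, $3  regs=(0,65532,0,3)

3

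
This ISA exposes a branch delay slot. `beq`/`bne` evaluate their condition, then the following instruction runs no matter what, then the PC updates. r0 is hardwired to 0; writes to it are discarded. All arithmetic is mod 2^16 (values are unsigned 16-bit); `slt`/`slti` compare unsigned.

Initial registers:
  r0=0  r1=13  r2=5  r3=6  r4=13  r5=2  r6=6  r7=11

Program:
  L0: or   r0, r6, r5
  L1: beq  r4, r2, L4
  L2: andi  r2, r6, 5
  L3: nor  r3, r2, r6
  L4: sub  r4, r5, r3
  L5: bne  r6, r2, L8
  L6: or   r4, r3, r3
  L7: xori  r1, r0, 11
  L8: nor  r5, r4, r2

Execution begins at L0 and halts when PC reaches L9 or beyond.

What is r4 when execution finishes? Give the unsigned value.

65529

#0 or   r0, r6, r5 ; 0/13/5/6/13/2/6/11
#1 beq  r4, r2, L4 ; 0/13/5/6/13/2/6/11 ; →fallthru
#2 andi  r2, r6, 5 ; 0/13/4/6/13/2/6/11
#3 nor  r3, r2, r6 ; 0/13/4/65529/13/2/6/11
#4 sub  r4, r5, r3 ; 0/13/4/65529/9/2/6/11
#5 bne  r6, r2, L8 ; 0/13/4/65529/9/2/6/11 ; →target
#6 or   r4, r3, r3 ; 0/13/4/65529/65529/2/6/11
#8 nor  r5, r4, r2 ; 0/13/4/65529/65529/2/6/11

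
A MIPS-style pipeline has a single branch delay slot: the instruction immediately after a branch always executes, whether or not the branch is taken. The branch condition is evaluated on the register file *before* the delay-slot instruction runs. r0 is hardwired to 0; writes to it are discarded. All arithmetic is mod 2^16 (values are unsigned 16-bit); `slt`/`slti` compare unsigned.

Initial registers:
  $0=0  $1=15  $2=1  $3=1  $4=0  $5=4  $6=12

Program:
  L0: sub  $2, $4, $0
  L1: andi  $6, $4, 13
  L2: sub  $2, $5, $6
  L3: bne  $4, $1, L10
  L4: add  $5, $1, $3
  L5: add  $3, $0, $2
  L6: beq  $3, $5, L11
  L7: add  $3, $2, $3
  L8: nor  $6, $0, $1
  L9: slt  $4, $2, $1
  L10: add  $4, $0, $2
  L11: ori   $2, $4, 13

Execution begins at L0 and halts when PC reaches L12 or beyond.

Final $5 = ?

16

  step pc=0: sub  $2, $4, $0  regs=(0,15,0,1,0,4,12)
  step pc=1: andi  $6, $4, 13  regs=(0,15,0,1,0,4,0)
  step pc=2: sub  $2, $5, $6  regs=(0,15,4,1,0,4,0)
  step pc=3: bne  $4, $1, L10  cond=T  regs=(0,15,4,1,0,4,0)
  step pc=4: add  $5, $1, $3  regs=(0,15,4,1,0,16,0)
  step pc=10: add  $4, $0, $2  regs=(0,15,4,1,4,16,0)
  step pc=11: ori   $2, $4, 13  regs=(0,15,13,1,4,16,0)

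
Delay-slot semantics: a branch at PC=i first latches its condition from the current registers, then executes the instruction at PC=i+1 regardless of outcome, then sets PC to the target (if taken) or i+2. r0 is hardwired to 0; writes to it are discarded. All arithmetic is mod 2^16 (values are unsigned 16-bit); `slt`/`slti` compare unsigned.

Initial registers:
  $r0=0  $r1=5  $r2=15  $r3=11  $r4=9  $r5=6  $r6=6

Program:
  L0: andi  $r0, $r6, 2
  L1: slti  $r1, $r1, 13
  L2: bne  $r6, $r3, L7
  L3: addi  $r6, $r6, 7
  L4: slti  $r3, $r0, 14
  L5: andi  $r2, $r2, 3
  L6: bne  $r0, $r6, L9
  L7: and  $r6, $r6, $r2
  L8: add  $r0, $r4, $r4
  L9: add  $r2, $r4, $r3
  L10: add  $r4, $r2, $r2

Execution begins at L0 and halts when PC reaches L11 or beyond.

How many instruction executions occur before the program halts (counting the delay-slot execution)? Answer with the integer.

8

  step pc=0: andi  $r0, $r6, 2  regs=(0,5,15,11,9,6,6)
  step pc=1: slti  $r1, $r1, 13  regs=(0,1,15,11,9,6,6)
  step pc=2: bne  $r6, $r3, L7  cond=T  regs=(0,1,15,11,9,6,6)
  step pc=3: addi  $r6, $r6, 7  regs=(0,1,15,11,9,6,13)
  step pc=7: and  $r6, $r6, $r2  regs=(0,1,15,11,9,6,13)
  step pc=8: add  $r0, $r4, $r4  regs=(0,1,15,11,9,6,13)
  step pc=9: add  $r2, $r4, $r3  regs=(0,1,20,11,9,6,13)
  step pc=10: add  $r4, $r2, $r2  regs=(0,1,20,11,40,6,13)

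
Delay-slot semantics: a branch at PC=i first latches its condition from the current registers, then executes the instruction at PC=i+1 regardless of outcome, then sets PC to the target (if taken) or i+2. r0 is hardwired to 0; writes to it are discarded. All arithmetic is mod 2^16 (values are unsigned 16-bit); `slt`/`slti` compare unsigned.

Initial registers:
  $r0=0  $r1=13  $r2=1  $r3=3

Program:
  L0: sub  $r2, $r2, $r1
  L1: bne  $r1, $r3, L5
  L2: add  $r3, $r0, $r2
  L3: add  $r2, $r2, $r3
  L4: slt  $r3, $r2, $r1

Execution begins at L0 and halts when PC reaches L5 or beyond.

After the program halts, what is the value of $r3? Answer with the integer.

65524

#0 sub  $r2, $r2, $r1 ; 0/13/65524/3
#1 bne  $r1, $r3, L5 ; 0/13/65524/3 ; →target
#2 add  $r3, $r0, $r2 ; 0/13/65524/65524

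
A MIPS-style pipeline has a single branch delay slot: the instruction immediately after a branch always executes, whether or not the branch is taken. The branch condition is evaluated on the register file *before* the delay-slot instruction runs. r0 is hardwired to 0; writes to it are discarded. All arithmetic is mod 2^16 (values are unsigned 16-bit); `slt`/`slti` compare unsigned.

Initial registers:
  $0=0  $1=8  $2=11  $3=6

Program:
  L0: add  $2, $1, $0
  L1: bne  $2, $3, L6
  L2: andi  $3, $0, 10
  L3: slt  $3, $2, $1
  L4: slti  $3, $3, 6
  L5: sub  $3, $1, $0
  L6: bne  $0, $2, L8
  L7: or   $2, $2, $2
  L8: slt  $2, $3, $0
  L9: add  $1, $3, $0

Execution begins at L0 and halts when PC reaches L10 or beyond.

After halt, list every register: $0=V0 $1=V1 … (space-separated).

PC=0  add  $2, $1, $0        | $0=0 $1=8 $2=8 $3=6
PC=1  bne  $2, $3, L6        | $0=0 $1=8 $2=8 $3=6  [TAKEN]
PC=2  andi  $3, $0, 10       | $0=0 $1=8 $2=8 $3=0
PC=6  bne  $0, $2, L8        | $0=0 $1=8 $2=8 $3=0  [TAKEN]
PC=7  or   $2, $2, $2        | $0=0 $1=8 $2=8 $3=0
PC=8  slt  $2, $3, $0        | $0=0 $1=8 $2=0 $3=0
PC=9  add  $1, $3, $0        | $0=0 $1=0 $2=0 $3=0

$0=0 $1=0 $2=0 $3=0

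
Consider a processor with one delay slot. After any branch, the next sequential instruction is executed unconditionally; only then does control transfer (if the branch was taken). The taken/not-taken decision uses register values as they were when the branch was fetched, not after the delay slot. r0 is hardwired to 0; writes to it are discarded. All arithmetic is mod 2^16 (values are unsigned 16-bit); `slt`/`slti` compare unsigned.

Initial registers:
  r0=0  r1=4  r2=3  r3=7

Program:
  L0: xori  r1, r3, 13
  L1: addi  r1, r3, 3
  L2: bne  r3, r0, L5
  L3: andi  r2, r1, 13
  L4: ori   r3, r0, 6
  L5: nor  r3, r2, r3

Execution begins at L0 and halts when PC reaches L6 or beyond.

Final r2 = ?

8

#0 xori  r1, r3, 13 ; 0/10/3/7
#1 addi  r1, r3, 3 ; 0/10/3/7
#2 bne  r3, r0, L5 ; 0/10/3/7 ; →target
#3 andi  r2, r1, 13 ; 0/10/8/7
#5 nor  r3, r2, r3 ; 0/10/8/65520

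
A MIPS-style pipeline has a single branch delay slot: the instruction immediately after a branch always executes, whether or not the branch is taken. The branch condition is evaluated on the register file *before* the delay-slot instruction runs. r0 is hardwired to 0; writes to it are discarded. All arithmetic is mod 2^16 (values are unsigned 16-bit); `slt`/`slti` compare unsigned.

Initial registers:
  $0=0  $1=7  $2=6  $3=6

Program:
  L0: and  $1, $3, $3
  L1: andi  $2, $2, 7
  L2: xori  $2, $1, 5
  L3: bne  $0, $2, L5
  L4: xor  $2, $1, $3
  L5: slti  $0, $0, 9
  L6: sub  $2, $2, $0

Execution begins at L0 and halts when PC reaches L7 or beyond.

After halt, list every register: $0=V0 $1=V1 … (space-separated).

$0=0 $1=6 $2=0 $3=6

[0] and  $1, $3, $3  →  {$0:0, $1:6, $2:6, $3:6}
[1] andi  $2, $2, 7  →  {$0:0, $1:6, $2:6, $3:6}
[2] xori  $2, $1, 5  →  {$0:0, $1:6, $2:3, $3:6}
[3] bne  $0, $2, L5  →  {$0:0, $1:6, $2:3, $3:6}  ⟨branch taken⟩
[4] xor  $2, $1, $3  →  {$0:0, $1:6, $2:0, $3:6}
[5] slti  $0, $0, 9  →  {$0:0, $1:6, $2:0, $3:6}
[6] sub  $2, $2, $0  →  {$0:0, $1:6, $2:0, $3:6}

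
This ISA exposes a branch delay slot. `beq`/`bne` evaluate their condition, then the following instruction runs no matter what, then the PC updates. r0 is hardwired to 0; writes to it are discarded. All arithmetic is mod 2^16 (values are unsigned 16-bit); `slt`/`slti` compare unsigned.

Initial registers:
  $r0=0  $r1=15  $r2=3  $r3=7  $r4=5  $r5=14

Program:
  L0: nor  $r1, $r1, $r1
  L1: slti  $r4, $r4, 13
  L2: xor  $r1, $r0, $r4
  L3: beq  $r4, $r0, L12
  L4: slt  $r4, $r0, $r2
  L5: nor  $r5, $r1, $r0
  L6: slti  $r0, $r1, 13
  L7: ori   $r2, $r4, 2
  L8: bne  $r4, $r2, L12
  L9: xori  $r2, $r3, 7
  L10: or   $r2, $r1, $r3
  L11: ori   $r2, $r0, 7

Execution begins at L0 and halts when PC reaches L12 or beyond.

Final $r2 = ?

PC=0  nor  $r1, $r1, $r1     | $r0=0 $r1=65520 $r2=3 $r3=7 $r4=5 $r5=14
PC=1  slti  $r4, $r4, 13     | $r0=0 $r1=65520 $r2=3 $r3=7 $r4=1 $r5=14
PC=2  xor  $r1, $r0, $r4     | $r0=0 $r1=1 $r2=3 $r3=7 $r4=1 $r5=14
PC=3  beq  $r4, $r0, L12     | $r0=0 $r1=1 $r2=3 $r3=7 $r4=1 $r5=14  [not taken]
PC=4  slt  $r4, $r0, $r2     | $r0=0 $r1=1 $r2=3 $r3=7 $r4=1 $r5=14
PC=5  nor  $r5, $r1, $r0     | $r0=0 $r1=1 $r2=3 $r3=7 $r4=1 $r5=65534
PC=6  slti  $r0, $r1, 13     | $r0=0 $r1=1 $r2=3 $r3=7 $r4=1 $r5=65534
PC=7  ori   $r2, $r4, 2      | $r0=0 $r1=1 $r2=3 $r3=7 $r4=1 $r5=65534
PC=8  bne  $r4, $r2, L12     | $r0=0 $r1=1 $r2=3 $r3=7 $r4=1 $r5=65534  [TAKEN]
PC=9  xori  $r2, $r3, 7      | $r0=0 $r1=1 $r2=0 $r3=7 $r4=1 $r5=65534

0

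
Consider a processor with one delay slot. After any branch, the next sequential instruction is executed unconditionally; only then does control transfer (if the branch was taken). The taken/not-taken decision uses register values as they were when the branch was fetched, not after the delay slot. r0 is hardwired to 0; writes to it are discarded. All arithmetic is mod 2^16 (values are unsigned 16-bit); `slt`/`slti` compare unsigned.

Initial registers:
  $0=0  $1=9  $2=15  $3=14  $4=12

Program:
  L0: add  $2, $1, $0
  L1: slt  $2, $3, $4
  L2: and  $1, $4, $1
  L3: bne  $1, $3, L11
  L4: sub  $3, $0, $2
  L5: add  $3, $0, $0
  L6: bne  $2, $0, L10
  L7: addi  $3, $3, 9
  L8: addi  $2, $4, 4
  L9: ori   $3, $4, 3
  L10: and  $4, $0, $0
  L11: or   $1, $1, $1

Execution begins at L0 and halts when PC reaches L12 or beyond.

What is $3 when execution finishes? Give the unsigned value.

PC=0  add  $2, $1, $0        | $0=0 $1=9 $2=9 $3=14 $4=12
PC=1  slt  $2, $3, $4        | $0=0 $1=9 $2=0 $3=14 $4=12
PC=2  and  $1, $4, $1        | $0=0 $1=8 $2=0 $3=14 $4=12
PC=3  bne  $1, $3, L11       | $0=0 $1=8 $2=0 $3=14 $4=12  [TAKEN]
PC=4  sub  $3, $0, $2        | $0=0 $1=8 $2=0 $3=0 $4=12
PC=11 or   $1, $1, $1        | $0=0 $1=8 $2=0 $3=0 $4=12

0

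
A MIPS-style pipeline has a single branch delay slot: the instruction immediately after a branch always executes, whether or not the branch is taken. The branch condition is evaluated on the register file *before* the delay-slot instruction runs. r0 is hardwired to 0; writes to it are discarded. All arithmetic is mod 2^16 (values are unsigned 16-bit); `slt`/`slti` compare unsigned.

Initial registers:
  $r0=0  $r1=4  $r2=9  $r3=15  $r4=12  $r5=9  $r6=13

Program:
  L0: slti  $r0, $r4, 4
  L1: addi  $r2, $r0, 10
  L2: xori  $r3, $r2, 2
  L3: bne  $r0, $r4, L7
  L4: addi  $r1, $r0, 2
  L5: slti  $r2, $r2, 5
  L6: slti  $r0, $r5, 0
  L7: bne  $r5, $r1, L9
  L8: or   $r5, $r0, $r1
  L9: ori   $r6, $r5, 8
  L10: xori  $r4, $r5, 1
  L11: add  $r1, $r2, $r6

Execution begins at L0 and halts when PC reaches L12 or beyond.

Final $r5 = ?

#0 slti  $r0, $r4, 4 ; 0/4/9/15/12/9/13
#1 addi  $r2, $r0, 10 ; 0/4/10/15/12/9/13
#2 xori  $r3, $r2, 2 ; 0/4/10/8/12/9/13
#3 bne  $r0, $r4, L7 ; 0/4/10/8/12/9/13 ; →target
#4 addi  $r1, $r0, 2 ; 0/2/10/8/12/9/13
#7 bne  $r5, $r1, L9 ; 0/2/10/8/12/9/13 ; →target
#8 or   $r5, $r0, $r1 ; 0/2/10/8/12/2/13
#9 ori   $r6, $r5, 8 ; 0/2/10/8/12/2/10
#10 xori  $r4, $r5, 1 ; 0/2/10/8/3/2/10
#11 add  $r1, $r2, $r6 ; 0/20/10/8/3/2/10

2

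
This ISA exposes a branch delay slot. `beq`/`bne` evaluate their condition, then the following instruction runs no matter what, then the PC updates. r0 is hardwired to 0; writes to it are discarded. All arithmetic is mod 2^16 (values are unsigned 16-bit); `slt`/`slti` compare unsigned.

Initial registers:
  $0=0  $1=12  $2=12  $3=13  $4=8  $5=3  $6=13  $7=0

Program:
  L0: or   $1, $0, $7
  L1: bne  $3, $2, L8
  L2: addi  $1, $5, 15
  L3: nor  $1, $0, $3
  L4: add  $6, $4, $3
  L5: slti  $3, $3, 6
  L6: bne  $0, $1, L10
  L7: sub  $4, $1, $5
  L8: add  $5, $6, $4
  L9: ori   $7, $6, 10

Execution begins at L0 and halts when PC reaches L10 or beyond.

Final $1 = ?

18

PC=0  or   $1, $0, $7        | $0=0 $1=0 $2=12 $3=13 $4=8 $5=3 $6=13 $7=0
PC=1  bne  $3, $2, L8        | $0=0 $1=0 $2=12 $3=13 $4=8 $5=3 $6=13 $7=0  [TAKEN]
PC=2  addi  $1, $5, 15       | $0=0 $1=18 $2=12 $3=13 $4=8 $5=3 $6=13 $7=0
PC=8  add  $5, $6, $4        | $0=0 $1=18 $2=12 $3=13 $4=8 $5=21 $6=13 $7=0
PC=9  ori   $7, $6, 10       | $0=0 $1=18 $2=12 $3=13 $4=8 $5=21 $6=13 $7=15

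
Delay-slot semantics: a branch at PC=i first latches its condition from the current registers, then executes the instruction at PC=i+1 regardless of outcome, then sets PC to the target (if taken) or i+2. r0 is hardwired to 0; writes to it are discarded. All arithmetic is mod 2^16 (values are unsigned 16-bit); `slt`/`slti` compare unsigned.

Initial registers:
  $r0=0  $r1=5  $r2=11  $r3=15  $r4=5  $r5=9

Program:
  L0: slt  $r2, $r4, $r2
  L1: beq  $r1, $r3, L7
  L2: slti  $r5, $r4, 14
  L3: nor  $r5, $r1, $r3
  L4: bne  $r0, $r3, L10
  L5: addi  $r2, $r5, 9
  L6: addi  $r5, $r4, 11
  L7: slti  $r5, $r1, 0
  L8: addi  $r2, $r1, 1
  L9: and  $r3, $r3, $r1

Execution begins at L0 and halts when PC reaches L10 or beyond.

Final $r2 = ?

  step pc=0: slt  $r2, $r4, $r2  regs=(0,5,1,15,5,9)
  step pc=1: beq  $r1, $r3, L7  cond=F  regs=(0,5,1,15,5,9)
  step pc=2: slti  $r5, $r4, 14  regs=(0,5,1,15,5,1)
  step pc=3: nor  $r5, $r1, $r3  regs=(0,5,1,15,5,65520)
  step pc=4: bne  $r0, $r3, L10  cond=T  regs=(0,5,1,15,5,65520)
  step pc=5: addi  $r2, $r5, 9  regs=(0,5,65529,15,5,65520)

65529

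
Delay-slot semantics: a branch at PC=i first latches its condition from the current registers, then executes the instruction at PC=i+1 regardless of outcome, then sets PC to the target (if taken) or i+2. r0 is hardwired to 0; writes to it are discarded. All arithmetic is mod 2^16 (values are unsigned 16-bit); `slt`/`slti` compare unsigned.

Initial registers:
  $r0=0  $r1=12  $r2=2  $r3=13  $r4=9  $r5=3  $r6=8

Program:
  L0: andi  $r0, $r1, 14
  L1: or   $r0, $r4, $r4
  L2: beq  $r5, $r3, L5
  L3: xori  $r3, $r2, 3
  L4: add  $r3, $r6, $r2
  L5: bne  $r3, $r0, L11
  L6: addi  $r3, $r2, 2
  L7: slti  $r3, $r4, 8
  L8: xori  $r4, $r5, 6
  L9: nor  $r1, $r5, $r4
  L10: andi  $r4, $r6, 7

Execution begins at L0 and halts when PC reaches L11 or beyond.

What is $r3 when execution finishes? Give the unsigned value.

4

  step pc=0: andi  $r0, $r1, 14  regs=(0,12,2,13,9,3,8)
  step pc=1: or   $r0, $r4, $r4  regs=(0,12,2,13,9,3,8)
  step pc=2: beq  $r5, $r3, L5  cond=F  regs=(0,12,2,13,9,3,8)
  step pc=3: xori  $r3, $r2, 3  regs=(0,12,2,1,9,3,8)
  step pc=4: add  $r3, $r6, $r2  regs=(0,12,2,10,9,3,8)
  step pc=5: bne  $r3, $r0, L11  cond=T  regs=(0,12,2,10,9,3,8)
  step pc=6: addi  $r3, $r2, 2  regs=(0,12,2,4,9,3,8)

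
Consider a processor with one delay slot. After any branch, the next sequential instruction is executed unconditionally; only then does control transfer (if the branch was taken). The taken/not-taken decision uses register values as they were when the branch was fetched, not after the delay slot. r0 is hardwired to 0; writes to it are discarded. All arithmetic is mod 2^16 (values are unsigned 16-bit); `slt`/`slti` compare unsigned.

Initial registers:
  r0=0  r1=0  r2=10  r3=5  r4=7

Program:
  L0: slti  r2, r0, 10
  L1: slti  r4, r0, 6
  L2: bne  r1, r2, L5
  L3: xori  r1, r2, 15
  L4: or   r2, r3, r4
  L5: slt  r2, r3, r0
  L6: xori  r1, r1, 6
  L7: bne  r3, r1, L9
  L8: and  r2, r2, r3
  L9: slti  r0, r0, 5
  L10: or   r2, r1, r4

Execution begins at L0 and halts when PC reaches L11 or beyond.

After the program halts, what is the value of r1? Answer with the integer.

8

PC=0  slti  r2, r0, 10       | r0=0 r1=0 r2=1 r3=5 r4=7
PC=1  slti  r4, r0, 6        | r0=0 r1=0 r2=1 r3=5 r4=1
PC=2  bne  r1, r2, L5        | r0=0 r1=0 r2=1 r3=5 r4=1  [TAKEN]
PC=3  xori  r1, r2, 15       | r0=0 r1=14 r2=1 r3=5 r4=1
PC=5  slt  r2, r3, r0        | r0=0 r1=14 r2=0 r3=5 r4=1
PC=6  xori  r1, r1, 6        | r0=0 r1=8 r2=0 r3=5 r4=1
PC=7  bne  r3, r1, L9        | r0=0 r1=8 r2=0 r3=5 r4=1  [TAKEN]
PC=8  and  r2, r2, r3        | r0=0 r1=8 r2=0 r3=5 r4=1
PC=9  slti  r0, r0, 5        | r0=0 r1=8 r2=0 r3=5 r4=1
PC=10 or   r2, r1, r4        | r0=0 r1=8 r2=9 r3=5 r4=1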